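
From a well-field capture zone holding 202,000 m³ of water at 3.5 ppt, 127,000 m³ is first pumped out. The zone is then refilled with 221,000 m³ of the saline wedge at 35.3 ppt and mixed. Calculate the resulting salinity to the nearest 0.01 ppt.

27.24 ppt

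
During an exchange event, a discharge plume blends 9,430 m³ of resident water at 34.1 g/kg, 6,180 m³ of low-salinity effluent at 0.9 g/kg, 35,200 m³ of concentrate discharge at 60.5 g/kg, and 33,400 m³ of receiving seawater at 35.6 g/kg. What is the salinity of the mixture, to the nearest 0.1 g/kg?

Mass of salt is conserved:
salt = 9,430×34.1 + 6,180×0.9 + 35,200×60.5 + 33,400×35.6 = 321,563 + 5,562 + 2,129,600 + 1,189,040 = 3,645,765
volume = 9,430 + 6,180 + 35,200 + 33,400 = 84,210 m³
S = 3,645,765 / 84,210 = 43.294 g/kg

43.3 g/kg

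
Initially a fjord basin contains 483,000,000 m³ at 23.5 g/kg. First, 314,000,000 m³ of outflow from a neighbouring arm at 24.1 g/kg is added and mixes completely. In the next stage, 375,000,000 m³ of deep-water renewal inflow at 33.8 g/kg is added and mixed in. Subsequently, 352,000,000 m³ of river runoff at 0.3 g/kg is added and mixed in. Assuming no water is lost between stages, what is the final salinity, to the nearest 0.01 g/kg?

20.80 g/kg

Mass of salt is conserved:
Initial salt = 483,000,000×23.5 = 11,350,500,000
After stage 1: salt = 11,350,500,000 + 314,000,000×24.1 = 18,917,900,000; volume = 797,000,000 m³; S = 23.736 g/kg
After stage 2: salt = 18,917,900,000 + 375,000,000×33.8 = 31,592,900,000; volume = 1,172,000,000 m³; S = 26.956 g/kg
After stage 3: salt = 31,592,900,000 + 352,000,000×0.3 = 31,698,500,000; volume = 1,524,000,000 m³
S = 31,698,500,000 / 1,524,000,000 = 20.7995 g/kg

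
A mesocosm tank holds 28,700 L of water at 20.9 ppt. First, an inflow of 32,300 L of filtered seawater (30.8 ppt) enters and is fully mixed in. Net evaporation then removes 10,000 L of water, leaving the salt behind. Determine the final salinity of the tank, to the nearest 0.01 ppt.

After mixing: salt = 28,700×20.9 + 32,300×30.8 = 1,594,670; volume = 61,000 L
After evaporation: salt unchanged = 1,594,670; volume = 61,000 − 10,000 = 51,000 L
S = 1,594,670 / 51,000 = 31.268 ppt

31.27 ppt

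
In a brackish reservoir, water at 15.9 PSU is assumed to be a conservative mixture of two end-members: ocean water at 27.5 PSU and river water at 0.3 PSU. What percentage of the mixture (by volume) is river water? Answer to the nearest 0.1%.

Let f be the freshwater fraction. Salt balance per unit volume:
f×0.3 + (1−f)×27.5 = 15.9
f = (27.5 − 15.9) / (27.5 − 0.3) = 11.6/27.2 = 0.4265

42.6%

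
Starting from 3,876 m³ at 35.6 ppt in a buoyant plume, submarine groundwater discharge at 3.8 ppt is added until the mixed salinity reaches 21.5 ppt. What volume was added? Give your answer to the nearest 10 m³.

3090 m³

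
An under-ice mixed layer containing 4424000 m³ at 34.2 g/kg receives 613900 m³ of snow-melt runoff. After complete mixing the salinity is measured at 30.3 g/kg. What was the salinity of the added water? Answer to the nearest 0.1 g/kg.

2.2 g/kg

Salt balance: 4,424,000×34.2 + 613,900×S = 5,037,900×30.3
151,300,800 + 613,900·S = 152,648,370
S = (152,648,370 − 151,300,800) / 613,900 = 2.1951 g/kg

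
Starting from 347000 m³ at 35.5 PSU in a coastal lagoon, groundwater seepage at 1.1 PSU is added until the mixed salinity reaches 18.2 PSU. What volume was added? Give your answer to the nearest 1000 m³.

Salt balance: 347,000×35.5 + V×1.1 = (347,000+V)×18.2
12,318,500 + 1.1V = 6,315,400 + 18.2V
6,003,100 = 17.1V
V = 351,058.48 m³

351000 m³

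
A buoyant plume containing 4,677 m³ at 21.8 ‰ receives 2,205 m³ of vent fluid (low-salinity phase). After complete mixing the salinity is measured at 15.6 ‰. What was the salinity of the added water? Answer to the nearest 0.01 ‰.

Salt balance: 4,677×21.8 + 2,205×S = 6,882×15.6
101,958.6 + 2,205·S = 107,359.2
S = (107,359.2 − 101,958.6) / 2,205 = 2.4493 ‰

2.45 ‰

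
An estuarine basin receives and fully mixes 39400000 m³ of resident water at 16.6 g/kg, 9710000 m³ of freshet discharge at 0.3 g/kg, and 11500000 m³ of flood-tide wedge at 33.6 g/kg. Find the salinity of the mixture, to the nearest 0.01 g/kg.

17.21 g/kg

Weighted by volume,
salt = 39,400,000×16.6 + 9,710,000×0.3 + 11,500,000×33.6 = 654,040,000 + 2,913,000 + 386,400,000 = 1,043,353,000
volume = 39,400,000 + 9,710,000 + 11,500,000 = 60,610,000 m³
S = 1,043,353,000 / 60,610,000 = 17.2142 g/kg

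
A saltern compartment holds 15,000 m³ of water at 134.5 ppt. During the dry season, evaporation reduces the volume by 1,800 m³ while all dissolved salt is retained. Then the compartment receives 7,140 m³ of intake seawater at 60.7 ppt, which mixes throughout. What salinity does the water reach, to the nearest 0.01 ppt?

After evaporation: salt = 15,000×134.5 = 2,017,500; volume = 15,000 − 1,800 = 13,200 m³
After mixing: salt = 2,017,500 + 7,140×60.7 = 2,450,898; volume = 13,200 + 7,140 = 20,340 m³
S = 2,450,898 / 20,340 = 120.4965 ppt

120.50 ppt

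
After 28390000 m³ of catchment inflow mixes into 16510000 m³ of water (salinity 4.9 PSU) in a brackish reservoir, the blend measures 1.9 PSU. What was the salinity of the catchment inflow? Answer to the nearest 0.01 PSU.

Salt balance: 16,510,000×4.9 + 28,390,000×S = 44,900,000×1.9
80,899,000 + 28,390,000·S = 85,310,000
S = (85,310,000 − 80,899,000) / 28,390,000 = 0.1554 PSU

0.16 PSU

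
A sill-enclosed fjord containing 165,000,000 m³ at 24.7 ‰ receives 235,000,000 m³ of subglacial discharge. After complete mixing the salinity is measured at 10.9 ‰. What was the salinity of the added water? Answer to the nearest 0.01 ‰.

1.21 ‰

Salt balance: 165,000,000×24.7 + 235,000,000×S = 400,000,000×10.9
4,075,500,000 + 235,000,000·S = 4,360,000,000
S = (4,360,000,000 − 4,075,500,000) / 235,000,000 = 1.2106 ‰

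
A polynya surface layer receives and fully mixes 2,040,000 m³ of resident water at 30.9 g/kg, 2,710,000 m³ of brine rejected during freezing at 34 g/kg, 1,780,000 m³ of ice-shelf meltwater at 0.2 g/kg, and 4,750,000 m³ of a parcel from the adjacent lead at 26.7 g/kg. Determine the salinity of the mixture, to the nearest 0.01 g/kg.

Weighted by volume,
salt = 2,040,000×30.9 + 2,710,000×34 + 1,780,000×0.2 + 4,750,000×26.7 = 63,036,000 + 92,140,000 + 356,000 + 126,825,000 = 282,357,000
volume = 2,040,000 + 2,710,000 + 1,780,000 + 4,750,000 = 11,280,000 m³
S = 282,357,000 / 11,280,000 = 25.0316 g/kg

25.03 g/kg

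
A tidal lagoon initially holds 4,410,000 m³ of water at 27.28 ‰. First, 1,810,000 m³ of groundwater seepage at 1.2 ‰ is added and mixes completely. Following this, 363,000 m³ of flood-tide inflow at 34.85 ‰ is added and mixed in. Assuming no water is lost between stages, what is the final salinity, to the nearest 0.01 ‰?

20.53 ‰

Mass of salt is conserved:
Initial salt = 4,410,000×27.28 = 120,304,800
After stage 1: salt = 120,304,800 + 1,810,000×1.2 = 122,476,800; volume = 6,220,000 m³; S = 19.691 ‰
After stage 2: salt = 122,476,800 + 363,000×34.85 = 135,127,350; volume = 6,583,000 m³
S = 135,127,350 / 6,583,000 = 20.5267 ‰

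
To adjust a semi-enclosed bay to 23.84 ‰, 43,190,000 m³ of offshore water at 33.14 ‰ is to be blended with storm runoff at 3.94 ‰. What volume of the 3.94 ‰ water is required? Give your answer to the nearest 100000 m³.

Salt balance: 43,190,000×33.14 + V×3.94 = (43,190,000+V)×23.84
1,431,316,600 + 3.94V = 1,029,649,600 + 23.84V
401,667,000 = 19.9V
V = 20,184,271.36 m³

20200000 m³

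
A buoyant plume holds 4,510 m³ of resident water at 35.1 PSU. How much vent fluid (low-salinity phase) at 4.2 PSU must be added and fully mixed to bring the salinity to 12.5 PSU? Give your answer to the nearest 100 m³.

12300 m³

Salt balance: 4,510×35.1 + V×4.2 = (4,510+V)×12.5
158,301 + 4.2V = 56,375 + 12.5V
101,926 = 8.3V
V = 12,280.24 m³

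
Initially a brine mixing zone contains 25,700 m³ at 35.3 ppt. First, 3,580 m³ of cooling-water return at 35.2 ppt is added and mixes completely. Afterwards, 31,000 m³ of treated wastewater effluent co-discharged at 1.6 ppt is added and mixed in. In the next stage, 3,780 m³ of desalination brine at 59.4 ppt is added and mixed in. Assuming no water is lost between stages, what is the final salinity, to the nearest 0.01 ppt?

By conservation of dissolved salt,
Initial salt = 25,700×35.3 = 907,210
After stage 1: salt = 907,210 + 3,580×35.2 = 1,033,226; volume = 29,280 m³; S = 35.288 ppt
After stage 2: salt = 1,033,226 + 31,000×1.6 = 1,082,826; volume = 60,280 m³; S = 17.963 ppt
After stage 3: salt = 1,082,826 + 3,780×59.4 = 1,307,358; volume = 64,060 m³
S = 1,307,358 / 64,060 = 20.4083 ppt

20.41 ppt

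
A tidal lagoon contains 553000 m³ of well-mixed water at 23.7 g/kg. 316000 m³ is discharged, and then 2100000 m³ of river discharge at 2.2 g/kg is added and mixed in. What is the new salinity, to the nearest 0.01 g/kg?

Remaining after removal: 237,000 m³ at 23.7 g/kg (salt = 5,616,900)
After addition: salt = 5,616,900 + 2,100,000×2.2 = 10,236,900; volume = 2,337,000 m³
S = 10,236,900 / 2,337,000 = 4.3804 g/kg

4.38 g/kg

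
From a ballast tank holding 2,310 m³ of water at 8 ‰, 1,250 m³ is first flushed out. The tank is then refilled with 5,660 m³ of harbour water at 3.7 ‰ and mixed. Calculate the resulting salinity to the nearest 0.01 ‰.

4.38 ‰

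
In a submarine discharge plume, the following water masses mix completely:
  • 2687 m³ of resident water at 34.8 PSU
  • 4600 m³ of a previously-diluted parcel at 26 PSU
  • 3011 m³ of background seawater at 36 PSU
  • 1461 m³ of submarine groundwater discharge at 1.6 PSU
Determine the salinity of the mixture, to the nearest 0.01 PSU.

27.54 PSU

By conservation of dissolved salt,
salt = 2,687×34.8 + 4,600×26 + 3,011×36 + 1,461×1.6 = 93,507.6 + 119,600 + 108,396 + 2,337.6 = 323,841.2
volume = 2,687 + 4,600 + 3,011 + 1,461 = 11,759 m³
S = 323,841.2 / 11,759 = 27.5399 PSU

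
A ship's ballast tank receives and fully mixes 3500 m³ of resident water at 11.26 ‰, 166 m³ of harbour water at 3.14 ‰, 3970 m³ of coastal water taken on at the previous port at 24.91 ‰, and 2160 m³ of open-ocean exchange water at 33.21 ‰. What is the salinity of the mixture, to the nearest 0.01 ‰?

Total salt / total volume:
salt = 3,500×11.26 + 166×3.14 + 3,970×24.91 + 2,160×33.21 = 39,410 + 521.24 + 98,892.7 + 71,733.6 = 210,557.54
volume = 3,500 + 166 + 3,970 + 2,160 = 9,796 m³
S = 210,557.54 / 9,796 = 21.4942 ‰

21.49 ‰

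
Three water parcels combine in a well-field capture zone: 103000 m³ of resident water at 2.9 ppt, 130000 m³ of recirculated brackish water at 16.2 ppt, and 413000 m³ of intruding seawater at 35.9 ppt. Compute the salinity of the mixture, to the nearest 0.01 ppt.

26.67 ppt

By conservation of dissolved salt,
salt = 103,000×2.9 + 130,000×16.2 + 413,000×35.9 = 298,700 + 2,106,000 + 14,826,700 = 17,231,400
volume = 103,000 + 130,000 + 413,000 = 646,000 m³
S = 17,231,400 / 646,000 = 26.674 ppt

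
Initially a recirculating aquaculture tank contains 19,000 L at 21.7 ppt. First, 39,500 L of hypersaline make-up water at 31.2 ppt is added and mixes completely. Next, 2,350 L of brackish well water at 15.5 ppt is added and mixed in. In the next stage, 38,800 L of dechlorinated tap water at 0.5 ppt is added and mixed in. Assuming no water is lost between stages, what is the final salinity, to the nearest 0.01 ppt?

Conserving salt mass:
Initial salt = 19,000×21.7 = 412,300
After stage 1: salt = 412,300 + 39,500×31.2 = 1,644,700; volume = 58,500 L; S = 28.115 ppt
After stage 2: salt = 1,644,700 + 2,350×15.5 = 1,681,125; volume = 60,850 L; S = 27.627 ppt
After stage 3: salt = 1,681,125 + 38,800×0.5 = 1,700,525; volume = 99,650 L
S = 1,700,525 / 99,650 = 17.065 ppt

17.06 ppt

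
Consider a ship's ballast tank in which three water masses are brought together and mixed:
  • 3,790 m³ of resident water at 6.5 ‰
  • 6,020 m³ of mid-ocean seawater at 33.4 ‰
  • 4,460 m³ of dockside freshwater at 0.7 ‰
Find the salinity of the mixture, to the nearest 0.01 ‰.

Weighted by volume,
salt = 3,790×6.5 + 6,020×33.4 + 4,460×0.7 = 24,635 + 201,068 + 3,122 = 228,825
volume = 3,790 + 6,020 + 4,460 = 14,270 m³
S = 228,825 / 14,270 = 16.0354 ‰

16.04 ‰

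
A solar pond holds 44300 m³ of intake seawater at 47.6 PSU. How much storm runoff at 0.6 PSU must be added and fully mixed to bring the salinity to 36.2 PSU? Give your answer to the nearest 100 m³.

Salt balance: 44,300×47.6 + V×0.6 = (44,300+V)×36.2
2,108,680 + 0.6V = 1,603,660 + 36.2V
505,020 = 35.6V
V = 14,185.96 m³

14200 m³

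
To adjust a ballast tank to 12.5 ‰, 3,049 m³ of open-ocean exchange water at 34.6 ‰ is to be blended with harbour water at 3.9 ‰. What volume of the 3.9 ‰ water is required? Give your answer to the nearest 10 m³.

Salt balance: 3,049×34.6 + V×3.9 = (3,049+V)×12.5
105,495.4 + 3.9V = 38,112.5 + 12.5V
67,382.9 = 8.6V
V = 7,835.22 m³

7840 m³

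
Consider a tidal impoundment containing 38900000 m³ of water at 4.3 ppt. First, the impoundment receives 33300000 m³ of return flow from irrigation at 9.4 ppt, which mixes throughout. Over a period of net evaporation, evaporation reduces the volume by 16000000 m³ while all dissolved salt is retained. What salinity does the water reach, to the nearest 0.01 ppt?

After mixing: salt = 38,900,000×4.3 + 33,300,000×9.4 = 480,290,000; volume = 72,200,000 m³
After evaporation: salt unchanged = 480,290,000; volume = 72,200,000 − 16,000,000 = 56,200,000 m³
S = 480,290,000 / 56,200,000 = 8.5461 ppt

8.55 ppt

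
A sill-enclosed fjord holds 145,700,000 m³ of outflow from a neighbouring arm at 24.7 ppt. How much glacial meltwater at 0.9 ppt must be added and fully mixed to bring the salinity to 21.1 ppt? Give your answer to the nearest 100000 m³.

26000000 m³

Salt balance: 145,700,000×24.7 + V×0.9 = (145,700,000+V)×21.1
3,598,790,000 + 0.9V = 3,074,270,000 + 21.1V
524,520,000 = 20.2V
V = 25,966,336.63 m³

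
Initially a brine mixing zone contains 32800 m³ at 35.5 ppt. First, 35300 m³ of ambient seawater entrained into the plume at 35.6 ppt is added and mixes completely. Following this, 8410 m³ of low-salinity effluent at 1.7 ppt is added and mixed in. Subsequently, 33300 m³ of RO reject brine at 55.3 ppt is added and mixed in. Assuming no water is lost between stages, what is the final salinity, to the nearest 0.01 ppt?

38.95 ppt

By conservation of dissolved salt,
Initial salt = 32,800×35.5 = 1,164,400
After stage 1: salt = 1,164,400 + 35,300×35.6 = 2,421,080; volume = 68,100 m³; S = 35.552 ppt
After stage 2: salt = 2,421,080 + 8,410×1.7 = 2,435,377; volume = 76,510 m³; S = 31.831 ppt
After stage 3: salt = 2,435,377 + 33,300×55.3 = 4,276,867; volume = 109,810 m³
S = 4,276,867 / 109,810 = 38.9479 ppt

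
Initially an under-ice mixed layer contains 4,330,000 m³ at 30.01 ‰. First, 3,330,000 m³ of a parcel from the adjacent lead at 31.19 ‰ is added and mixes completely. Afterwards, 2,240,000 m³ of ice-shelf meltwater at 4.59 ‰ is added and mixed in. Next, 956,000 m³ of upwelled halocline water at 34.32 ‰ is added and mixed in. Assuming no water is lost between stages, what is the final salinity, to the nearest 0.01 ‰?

By conservation of dissolved salt,
Initial salt = 4,330,000×30.01 = 129,943,300
After stage 1: salt = 129,943,300 + 3,330,000×31.19 = 233,806,000; volume = 7,660,000 m³; S = 30.523 ‰
After stage 2: salt = 233,806,000 + 2,240,000×4.59 = 244,087,600; volume = 9,900,000 m³; S = 24.655 ‰
After stage 3: salt = 244,087,600 + 956,000×34.32 = 276,897,520; volume = 10,856,000 m³
S = 276,897,520 / 10,856,000 = 25.5064 ‰

25.51 ‰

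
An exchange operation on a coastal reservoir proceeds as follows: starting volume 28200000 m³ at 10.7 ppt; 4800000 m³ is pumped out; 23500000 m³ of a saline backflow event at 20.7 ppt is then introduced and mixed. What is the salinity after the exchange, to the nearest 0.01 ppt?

15.71 ppt

Remaining after removal: 23,400,000 m³ at 10.7 ppt (salt = 250,380,000)
After addition: salt = 250,380,000 + 23,500,000×20.7 = 736,830,000; volume = 46,900,000 m³
S = 736,830,000 / 46,900,000 = 15.7107 ppt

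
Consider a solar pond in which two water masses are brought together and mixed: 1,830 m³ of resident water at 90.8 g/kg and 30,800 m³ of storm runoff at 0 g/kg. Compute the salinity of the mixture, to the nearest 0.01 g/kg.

By conservation of dissolved salt,
salt = 1,830×90.8 + 30,800×0 = 166,164 + 0 = 166,164
volume = 1,830 + 30,800 = 32,630 m³
S = 166,164 / 32,630 = 5.0924 g/kg

5.09 g/kg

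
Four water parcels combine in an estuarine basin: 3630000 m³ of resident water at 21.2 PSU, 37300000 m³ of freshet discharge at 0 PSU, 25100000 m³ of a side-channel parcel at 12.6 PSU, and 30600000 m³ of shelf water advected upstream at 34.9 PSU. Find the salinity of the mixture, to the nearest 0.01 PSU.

15.12 PSU

Salt balance:
salt = 3,630,000×21.2 + 37,300,000×0 + 25,100,000×12.6 + 30,600,000×34.9 = 76,956,000 + 0 + 316,260,000 + 1,067,940,000 = 1,461,156,000
volume = 3,630,000 + 37,300,000 + 25,100,000 + 30,600,000 = 96,630,000 m³
S = 1,461,156,000 / 96,630,000 = 15.1211 PSU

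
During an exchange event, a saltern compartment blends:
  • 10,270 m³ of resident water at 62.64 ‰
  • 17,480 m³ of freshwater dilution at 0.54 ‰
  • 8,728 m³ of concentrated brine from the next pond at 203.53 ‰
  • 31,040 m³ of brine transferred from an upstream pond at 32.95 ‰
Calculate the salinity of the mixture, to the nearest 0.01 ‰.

51.13 ‰

Mass of salt is conserved:
salt = 10,270×62.64 + 17,480×0.54 + 8,728×203.53 + 31,040×32.95 = 643,312.8 + 9,439.2 + 1,776,409.84 + 1,022,768 = 3,451,929.84
volume = 10,270 + 17,480 + 8,728 + 31,040 = 67,518 m³
S = 3,451,929.84 / 67,518 = 51.1261 ‰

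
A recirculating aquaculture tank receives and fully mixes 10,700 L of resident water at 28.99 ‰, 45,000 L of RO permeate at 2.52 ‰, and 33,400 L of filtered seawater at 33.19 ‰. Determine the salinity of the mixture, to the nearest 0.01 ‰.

17.20 ‰

Weighted by volume,
salt = 10,700×28.99 + 45,000×2.52 + 33,400×33.19 = 310,193 + 113,400 + 1,108,546 = 1,532,139
volume = 10,700 + 45,000 + 33,400 = 89,100 L
S = 1,532,139 / 89,100 = 17.1957 ‰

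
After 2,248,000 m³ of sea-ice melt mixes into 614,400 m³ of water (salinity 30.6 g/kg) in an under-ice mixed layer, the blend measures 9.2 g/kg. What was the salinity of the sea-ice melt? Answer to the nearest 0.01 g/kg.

3.35 g/kg

Salt balance: 614,400×30.6 + 2,248,000×S = 2,862,400×9.2
18,800,640 + 2,248,000·S = 26,334,080
S = (26,334,080 − 18,800,640) / 2,248,000 = 3.3512 g/kg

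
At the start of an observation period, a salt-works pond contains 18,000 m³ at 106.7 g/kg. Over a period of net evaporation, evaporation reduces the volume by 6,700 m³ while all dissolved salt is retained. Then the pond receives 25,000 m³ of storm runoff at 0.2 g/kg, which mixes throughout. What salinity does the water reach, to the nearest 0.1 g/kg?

53.0 g/kg

After evaporation: salt = 18,000×106.7 = 1,920,600; volume = 18,000 − 6,700 = 11,300 m³
After mixing: salt = 1,920,600 + 25,000×0.2 = 1,925,600; volume = 11,300 + 25,000 = 36,300 m³
S = 1,925,600 / 36,300 = 53.0468 g/kg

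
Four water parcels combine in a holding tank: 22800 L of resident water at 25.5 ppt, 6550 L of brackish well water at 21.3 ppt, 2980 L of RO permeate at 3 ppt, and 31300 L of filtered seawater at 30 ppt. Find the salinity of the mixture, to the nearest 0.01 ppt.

26.23 ppt

Conserving salt mass:
salt = 22,800×25.5 + 6,550×21.3 + 2,980×3 + 31,300×30 = 581,400 + 139,515 + 8,940 + 939,000 = 1,668,855
volume = 22,800 + 6,550 + 2,980 + 31,300 = 63,630 L
S = 1,668,855 / 63,630 = 26.2275 ppt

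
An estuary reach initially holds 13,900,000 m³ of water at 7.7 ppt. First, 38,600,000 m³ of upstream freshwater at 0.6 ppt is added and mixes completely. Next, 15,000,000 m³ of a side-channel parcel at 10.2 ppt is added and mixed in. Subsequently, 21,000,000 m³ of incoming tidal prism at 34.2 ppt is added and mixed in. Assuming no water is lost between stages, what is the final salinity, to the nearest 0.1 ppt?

Weighted by volume,
Initial salt = 13,900,000×7.7 = 107,030,000
After stage 1: salt = 107,030,000 + 38,600,000×0.6 = 130,190,000; volume = 52,500,000 m³; S = 2.48 ppt
After stage 2: salt = 130,190,000 + 15,000,000×10.2 = 283,190,000; volume = 67,500,000 m³; S = 4.195 ppt
After stage 3: salt = 283,190,000 + 21,000,000×34.2 = 1,001,390,000; volume = 88,500,000 m³
S = 1,001,390,000 / 88,500,000 = 11.3151 ppt

11.3 ppt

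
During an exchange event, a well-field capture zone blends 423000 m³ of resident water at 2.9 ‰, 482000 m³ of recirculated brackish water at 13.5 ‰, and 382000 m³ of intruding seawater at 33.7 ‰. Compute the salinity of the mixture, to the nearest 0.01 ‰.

Weighted by volume,
salt = 423,000×2.9 + 482,000×13.5 + 382,000×33.7 = 1,226,700 + 6,507,000 + 12,873,400 = 20,607,100
volume = 423,000 + 482,000 + 382,000 = 1,287,000 m³
S = 20,607,100 / 1,287,000 = 16.0117 ‰

16.01 ‰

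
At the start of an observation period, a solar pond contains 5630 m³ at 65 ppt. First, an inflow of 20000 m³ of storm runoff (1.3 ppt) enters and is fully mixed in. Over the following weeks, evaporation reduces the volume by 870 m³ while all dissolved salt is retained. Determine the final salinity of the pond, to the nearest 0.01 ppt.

15.83 ppt

After mixing: salt = 5,630×65 + 20,000×1.3 = 391,950; volume = 25,630 m³
After evaporation: salt unchanged = 391,950; volume = 25,630 − 870 = 24,760 m³
S = 391,950 / 24,760 = 15.83 ppt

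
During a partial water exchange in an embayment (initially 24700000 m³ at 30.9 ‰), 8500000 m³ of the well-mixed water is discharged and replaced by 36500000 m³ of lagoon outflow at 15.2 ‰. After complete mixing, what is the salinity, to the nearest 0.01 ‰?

20.03 ‰

Remaining after removal: 16,200,000 m³ at 30.9 ‰ (salt = 500,580,000)
After addition: salt = 500,580,000 + 36,500,000×15.2 = 1,055,380,000; volume = 52,700,000 m³
S = 1,055,380,000 / 52,700,000 = 20.0262 ‰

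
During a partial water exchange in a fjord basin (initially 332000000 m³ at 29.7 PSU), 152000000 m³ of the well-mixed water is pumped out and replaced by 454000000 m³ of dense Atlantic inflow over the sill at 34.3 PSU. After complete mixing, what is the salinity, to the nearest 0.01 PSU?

32.99 PSU

Remaining after removal: 180,000,000 m³ at 29.7 PSU (salt = 5,346,000,000)
After addition: salt = 5,346,000,000 + 454,000,000×34.3 = 20,918,200,000; volume = 634,000,000 m³
S = 20,918,200,000 / 634,000,000 = 32.994 PSU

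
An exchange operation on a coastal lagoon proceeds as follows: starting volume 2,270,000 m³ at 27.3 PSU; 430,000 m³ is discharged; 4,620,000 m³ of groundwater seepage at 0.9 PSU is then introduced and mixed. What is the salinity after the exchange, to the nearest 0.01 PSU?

Remaining after removal: 1,840,000 m³ at 27.3 PSU (salt = 50,232,000)
After addition: salt = 50,232,000 + 4,620,000×0.9 = 54,390,000; volume = 6,460,000 m³
S = 54,390,000 / 6,460,000 = 8.4195 PSU

8.42 PSU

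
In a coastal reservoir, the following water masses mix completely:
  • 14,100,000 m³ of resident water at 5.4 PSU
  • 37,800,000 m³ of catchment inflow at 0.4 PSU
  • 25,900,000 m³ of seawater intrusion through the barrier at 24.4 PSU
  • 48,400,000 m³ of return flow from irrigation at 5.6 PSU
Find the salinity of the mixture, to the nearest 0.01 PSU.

7.88 PSU

Weighted by volume,
salt = 14,100,000×5.4 + 37,800,000×0.4 + 25,900,000×24.4 + 48,400,000×5.6 = 76,140,000 + 15,120,000 + 631,960,000 + 271,040,000 = 994,260,000
volume = 14,100,000 + 37,800,000 + 25,900,000 + 48,400,000 = 126,200,000 m³
S = 994,260,000 / 126,200,000 = 7.8784 PSU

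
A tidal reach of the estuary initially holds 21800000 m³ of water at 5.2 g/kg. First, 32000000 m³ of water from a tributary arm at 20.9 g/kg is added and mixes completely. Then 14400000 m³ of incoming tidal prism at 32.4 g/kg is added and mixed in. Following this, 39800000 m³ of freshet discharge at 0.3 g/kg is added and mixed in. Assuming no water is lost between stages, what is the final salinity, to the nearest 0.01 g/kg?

11.67 g/kg

Weighted by volume,
Initial salt = 21,800,000×5.2 = 113,360,000
After stage 1: salt = 113,360,000 + 32,000,000×20.9 = 782,160,000; volume = 53,800,000 m³; S = 14.538 g/kg
After stage 2: salt = 782,160,000 + 14,400,000×32.4 = 1,248,720,000; volume = 68,200,000 m³; S = 18.31 g/kg
After stage 3: salt = 1,248,720,000 + 39,800,000×0.3 = 1,260,660,000; volume = 108,000,000 m³
S = 1,260,660,000 / 108,000,000 = 11.6728 g/kg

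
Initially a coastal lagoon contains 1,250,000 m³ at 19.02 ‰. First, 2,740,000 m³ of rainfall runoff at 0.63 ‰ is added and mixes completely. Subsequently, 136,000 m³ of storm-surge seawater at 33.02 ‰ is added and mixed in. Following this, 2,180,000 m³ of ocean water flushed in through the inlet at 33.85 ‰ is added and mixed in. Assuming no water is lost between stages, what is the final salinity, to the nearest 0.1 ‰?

16.5 ‰

Conserving salt mass:
Initial salt = 1,250,000×19.02 = 23,775,000
After stage 1: salt = 23,775,000 + 2,740,000×0.63 = 25,501,200; volume = 3,990,000 m³; S = 6.391 ‰
After stage 2: salt = 25,501,200 + 136,000×33.02 = 29,991,920; volume = 4,126,000 m³; S = 7.269 ‰
After stage 3: salt = 29,991,920 + 2,180,000×33.85 = 103,784,920; volume = 6,306,000 m³
S = 103,784,920 / 6,306,000 = 16.4581 ‰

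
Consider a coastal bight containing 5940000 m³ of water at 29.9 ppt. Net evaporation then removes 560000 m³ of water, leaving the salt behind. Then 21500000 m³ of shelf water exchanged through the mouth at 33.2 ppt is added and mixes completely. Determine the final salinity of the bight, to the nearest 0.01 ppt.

After evaporation: salt = 5,940,000×29.9 = 177,606,000; volume = 5,940,000 − 560,000 = 5,380,000 m³
After mixing: salt = 177,606,000 + 21,500,000×33.2 = 891,406,000; volume = 5,380,000 + 21,500,000 = 26,880,000 m³
S = 891,406,000 / 26,880,000 = 33.1624 ppt

33.16 ppt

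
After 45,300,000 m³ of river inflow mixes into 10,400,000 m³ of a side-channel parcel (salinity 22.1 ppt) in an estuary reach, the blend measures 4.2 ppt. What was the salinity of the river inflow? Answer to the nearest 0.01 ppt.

0.09 ppt

Salt balance: 10,400,000×22.1 + 45,300,000×S = 55,700,000×4.2
229,840,000 + 45,300,000·S = 233,940,000
S = (233,940,000 − 229,840,000) / 45,300,000 = 0.0905 ppt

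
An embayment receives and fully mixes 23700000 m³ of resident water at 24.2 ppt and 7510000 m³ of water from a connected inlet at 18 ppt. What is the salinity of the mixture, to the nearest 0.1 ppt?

22.7 ppt

Salt balance:
salt = 23,700,000×24.2 + 7,510,000×18 = 573,540,000 + 135,180,000 = 708,720,000
volume = 23,700,000 + 7,510,000 = 31,210,000 m³
S = 708,720,000 / 31,210,000 = 22.708 ppt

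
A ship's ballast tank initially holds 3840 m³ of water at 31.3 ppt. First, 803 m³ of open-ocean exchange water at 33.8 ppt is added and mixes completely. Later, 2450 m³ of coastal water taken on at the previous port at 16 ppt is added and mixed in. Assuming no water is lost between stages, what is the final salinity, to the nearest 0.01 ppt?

26.30 ppt

Conserving salt mass:
Initial salt = 3,840×31.3 = 120,192
After stage 1: salt = 120,192 + 803×33.8 = 147,333.4; volume = 4,643 m³; S = 31.732 ppt
After stage 2: salt = 147,333.4 + 2,450×16 = 186,533.4; volume = 7,093 m³
S = 186,533.4 / 7,093 = 26.2982 ppt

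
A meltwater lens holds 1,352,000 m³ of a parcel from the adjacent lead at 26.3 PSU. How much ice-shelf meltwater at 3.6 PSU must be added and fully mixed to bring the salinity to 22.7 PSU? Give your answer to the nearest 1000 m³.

Salt balance: 1,352,000×26.3 + V×3.6 = (1,352,000+V)×22.7
35,557,600 + 3.6V = 30,690,400 + 22.7V
4,867,200 = 19.1V
V = 254,827.23 m³

255000 m³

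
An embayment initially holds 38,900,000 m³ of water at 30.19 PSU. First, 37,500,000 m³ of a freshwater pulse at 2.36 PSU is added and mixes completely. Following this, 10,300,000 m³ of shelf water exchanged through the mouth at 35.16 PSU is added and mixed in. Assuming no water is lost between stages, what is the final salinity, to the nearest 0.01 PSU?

18.74 PSU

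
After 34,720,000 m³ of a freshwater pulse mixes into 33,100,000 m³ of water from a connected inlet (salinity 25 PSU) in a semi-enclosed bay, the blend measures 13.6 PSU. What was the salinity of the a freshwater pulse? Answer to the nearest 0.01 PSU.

2.73 PSU

Salt balance: 33,100,000×25 + 34,720,000×S = 67,820,000×13.6
827,500,000 + 34,720,000·S = 922,352,000
S = (922,352,000 − 827,500,000) / 34,720,000 = 2.7319 PSU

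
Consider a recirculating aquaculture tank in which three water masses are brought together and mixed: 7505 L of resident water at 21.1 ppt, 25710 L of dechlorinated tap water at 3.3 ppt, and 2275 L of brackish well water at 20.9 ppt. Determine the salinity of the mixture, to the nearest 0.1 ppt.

8.2 ppt

Total salt / total volume:
salt = 7,505×21.1 + 25,710×3.3 + 2,275×20.9 = 158,355.5 + 84,843 + 47,547.5 = 290,746
volume = 7,505 + 25,710 + 2,275 = 35,490 L
S = 290,746 / 35,490 = 8.192 ppt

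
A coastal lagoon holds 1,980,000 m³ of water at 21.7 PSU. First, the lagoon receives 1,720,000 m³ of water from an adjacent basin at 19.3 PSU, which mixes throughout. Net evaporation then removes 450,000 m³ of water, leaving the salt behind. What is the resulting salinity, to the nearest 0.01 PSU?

23.43 PSU

After mixing: salt = 1,980,000×21.7 + 1,720,000×19.3 = 76,162,000; volume = 3,700,000 m³
After evaporation: salt unchanged = 76,162,000; volume = 3,700,000 − 450,000 = 3,250,000 m³
S = 76,162,000 / 3,250,000 = 23.4345 PSU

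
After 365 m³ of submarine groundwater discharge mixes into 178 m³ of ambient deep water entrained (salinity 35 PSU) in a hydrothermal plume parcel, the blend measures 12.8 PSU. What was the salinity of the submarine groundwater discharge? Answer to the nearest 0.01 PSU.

1.97 PSU

Salt balance: 178×35 + 365×S = 543×12.8
6,230 + 365·S = 6,950.4
S = (6,950.4 − 6,230) / 365 = 1.9737 PSU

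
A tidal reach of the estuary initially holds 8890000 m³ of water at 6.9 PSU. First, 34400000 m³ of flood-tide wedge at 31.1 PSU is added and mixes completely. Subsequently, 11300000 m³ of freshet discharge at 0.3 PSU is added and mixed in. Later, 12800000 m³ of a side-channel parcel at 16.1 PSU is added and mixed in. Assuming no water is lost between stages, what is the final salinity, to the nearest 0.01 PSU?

By conservation of dissolved salt,
Initial salt = 8,890,000×6.9 = 61,341,000
After stage 1: salt = 61,341,000 + 34,400,000×31.1 = 1,131,181,000; volume = 43,290,000 m³; S = 26.13 PSU
After stage 2: salt = 1,131,181,000 + 11,300,000×0.3 = 1,134,571,000; volume = 54,590,000 m³; S = 20.783 PSU
After stage 3: salt = 1,134,571,000 + 12,800,000×16.1 = 1,340,651,000; volume = 67,390,000 m³
S = 1,340,651,000 / 67,390,000 = 19.8939 PSU

19.89 PSU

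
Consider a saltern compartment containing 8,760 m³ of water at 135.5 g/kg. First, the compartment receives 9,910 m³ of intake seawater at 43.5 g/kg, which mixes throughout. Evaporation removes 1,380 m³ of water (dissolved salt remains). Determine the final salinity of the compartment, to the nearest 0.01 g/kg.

After mixing: salt = 8,760×135.5 + 9,910×43.5 = 1,618,065; volume = 18,670 m³
After evaporation: salt unchanged = 1,618,065; volume = 18,670 − 1,380 = 17,290 m³
S = 1,618,065 / 17,290 = 93.5839 g/kg

93.58 g/kg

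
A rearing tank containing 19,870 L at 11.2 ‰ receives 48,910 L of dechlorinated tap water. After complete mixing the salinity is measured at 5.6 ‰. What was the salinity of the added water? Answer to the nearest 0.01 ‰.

3.32 ‰

Salt balance: 19,870×11.2 + 48,910×S = 68,780×5.6
222,544 + 48,910·S = 385,168
S = (385,168 − 222,544) / 48,910 = 3.325 ‰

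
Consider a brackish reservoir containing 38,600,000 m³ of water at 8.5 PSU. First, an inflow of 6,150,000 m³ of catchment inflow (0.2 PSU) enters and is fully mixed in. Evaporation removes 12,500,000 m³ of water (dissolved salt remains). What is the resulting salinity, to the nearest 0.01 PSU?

After mixing: salt = 38,600,000×8.5 + 6,150,000×0.2 = 329,330,000; volume = 44,750,000 m³
After evaporation: salt unchanged = 329,330,000; volume = 44,750,000 − 12,500,000 = 32,250,000 m³
S = 329,330,000 / 32,250,000 = 10.2118 PSU

10.21 PSU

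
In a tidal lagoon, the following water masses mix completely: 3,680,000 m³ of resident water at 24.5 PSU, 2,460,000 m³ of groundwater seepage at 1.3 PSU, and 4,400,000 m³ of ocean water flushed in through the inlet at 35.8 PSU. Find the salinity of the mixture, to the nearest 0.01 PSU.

23.80 PSU

Conserving salt mass:
salt = 3,680,000×24.5 + 2,460,000×1.3 + 4,400,000×35.8 = 90,160,000 + 3,198,000 + 157,520,000 = 250,878,000
volume = 3,680,000 + 2,460,000 + 4,400,000 = 10,540,000 m³
S = 250,878,000 / 10,540,000 = 23.8025 PSU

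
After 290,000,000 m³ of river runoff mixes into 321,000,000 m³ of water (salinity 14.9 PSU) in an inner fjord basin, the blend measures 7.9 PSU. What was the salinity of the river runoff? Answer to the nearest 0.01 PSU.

Salt balance: 321,000,000×14.9 + 290,000,000×S = 611,000,000×7.9
4,782,900,000 + 290,000,000·S = 4,826,900,000
S = (4,826,900,000 − 4,782,900,000) / 290,000,000 = 0.1517 PSU

0.15 PSU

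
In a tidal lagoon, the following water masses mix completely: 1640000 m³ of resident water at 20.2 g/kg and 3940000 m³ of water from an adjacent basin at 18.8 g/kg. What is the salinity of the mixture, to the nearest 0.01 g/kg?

19.21 g/kg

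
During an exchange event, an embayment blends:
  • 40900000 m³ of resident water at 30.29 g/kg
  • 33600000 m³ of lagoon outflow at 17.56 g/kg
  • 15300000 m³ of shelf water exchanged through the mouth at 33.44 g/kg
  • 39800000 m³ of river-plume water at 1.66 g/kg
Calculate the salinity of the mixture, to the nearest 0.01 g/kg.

18.57 g/kg

By conservation of dissolved salt,
salt = 40,900,000×30.29 + 33,600,000×17.56 + 15,300,000×33.44 + 39,800,000×1.66 = 1,238,861,000 + 590,016,000 + 511,632,000 + 66,068,000 = 2,406,577,000
volume = 40,900,000 + 33,600,000 + 15,300,000 + 39,800,000 = 129,600,000 m³
S = 2,406,577,000 / 129,600,000 = 18.5693 g/kg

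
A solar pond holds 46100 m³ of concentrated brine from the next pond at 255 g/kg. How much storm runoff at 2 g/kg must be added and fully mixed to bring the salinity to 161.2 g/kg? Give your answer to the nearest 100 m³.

27200 m³

Salt balance: 46,100×255 + V×2 = (46,100+V)×161.2
11,755,500 + 2V = 7,431,320 + 161.2V
4,324,180 = 159.2V
V = 27,161.93 m³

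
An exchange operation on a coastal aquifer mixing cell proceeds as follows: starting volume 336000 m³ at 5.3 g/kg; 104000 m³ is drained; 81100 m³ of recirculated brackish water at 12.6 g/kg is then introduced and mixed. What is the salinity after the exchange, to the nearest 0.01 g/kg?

7.19 g/kg

Remaining after removal: 232,000 m³ at 5.3 g/kg (salt = 1,229,600)
After addition: salt = 1,229,600 + 81,100×12.6 = 2,251,460; volume = 313,100 m³
S = 2,251,460 / 313,100 = 7.1909 g/kg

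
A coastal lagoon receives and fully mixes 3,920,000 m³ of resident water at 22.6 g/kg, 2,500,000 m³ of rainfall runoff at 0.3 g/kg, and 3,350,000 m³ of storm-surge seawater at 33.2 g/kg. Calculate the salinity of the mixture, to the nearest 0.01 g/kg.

20.53 g/kg

Salt balance:
salt = 3,920,000×22.6 + 2,500,000×0.3 + 3,350,000×33.2 = 88,592,000 + 750,000 + 111,220,000 = 200,562,000
volume = 3,920,000 + 2,500,000 + 3,350,000 = 9,770,000 m³
S = 200,562,000 / 9,770,000 = 20.5284 g/kg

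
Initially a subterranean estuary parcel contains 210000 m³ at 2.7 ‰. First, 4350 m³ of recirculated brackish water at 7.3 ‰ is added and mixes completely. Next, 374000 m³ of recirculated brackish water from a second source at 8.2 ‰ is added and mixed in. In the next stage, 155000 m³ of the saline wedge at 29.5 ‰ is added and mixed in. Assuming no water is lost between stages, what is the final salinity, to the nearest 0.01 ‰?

Conserving salt mass:
Initial salt = 210,000×2.7 = 567,000
After stage 1: salt = 567,000 + 4,350×7.3 = 598,755; volume = 214,350 m³; S = 2.793 ‰
After stage 2: salt = 598,755 + 374,000×8.2 = 3,665,555; volume = 588,350 m³; S = 6.23 ‰
After stage 3: salt = 3,665,555 + 155,000×29.5 = 8,238,055; volume = 743,350 m³
S = 8,238,055 / 743,350 = 11.0823 ‰

11.08 ‰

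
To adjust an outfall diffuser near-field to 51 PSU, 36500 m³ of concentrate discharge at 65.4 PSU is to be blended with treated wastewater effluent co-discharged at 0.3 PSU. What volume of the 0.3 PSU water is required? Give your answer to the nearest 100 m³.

10400 m³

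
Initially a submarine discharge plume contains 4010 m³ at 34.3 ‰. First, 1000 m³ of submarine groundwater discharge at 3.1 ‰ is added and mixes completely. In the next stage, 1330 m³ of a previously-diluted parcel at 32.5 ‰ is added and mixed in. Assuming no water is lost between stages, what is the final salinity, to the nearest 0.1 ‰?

Conserving salt mass:
Initial salt = 4,010×34.3 = 137,543
After stage 1: salt = 137,543 + 1,000×3.1 = 140,643; volume = 5,010 m³; S = 28.072 ‰
After stage 2: salt = 140,643 + 1,330×32.5 = 183,868; volume = 6,340 m³
S = 183,868 / 6,340 = 29.0013 ‰

29.0 ‰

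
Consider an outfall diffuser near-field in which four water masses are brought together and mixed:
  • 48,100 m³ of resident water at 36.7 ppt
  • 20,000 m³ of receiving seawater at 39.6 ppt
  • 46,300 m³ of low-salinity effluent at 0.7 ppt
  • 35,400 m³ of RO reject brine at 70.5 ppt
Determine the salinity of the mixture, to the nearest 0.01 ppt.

Total salt / total volume:
salt = 48,100×36.7 + 20,000×39.6 + 46,300×0.7 + 35,400×70.5 = 1,765,270 + 792,000 + 32,410 + 2,495,700 = 5,085,380
volume = 48,100 + 20,000 + 46,300 + 35,400 = 149,800 m³
S = 5,085,380 / 149,800 = 33.9478 ppt

33.95 ppt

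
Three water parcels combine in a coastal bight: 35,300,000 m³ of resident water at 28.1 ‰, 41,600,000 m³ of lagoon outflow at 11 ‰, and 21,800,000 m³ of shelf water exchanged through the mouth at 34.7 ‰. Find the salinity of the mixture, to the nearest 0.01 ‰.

22.35 ‰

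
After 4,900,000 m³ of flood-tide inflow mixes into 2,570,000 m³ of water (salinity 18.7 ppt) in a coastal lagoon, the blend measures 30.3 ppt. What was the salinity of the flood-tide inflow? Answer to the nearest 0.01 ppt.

Salt balance: 2,570,000×18.7 + 4,900,000×S = 7,470,000×30.3
48,059,000 + 4,900,000·S = 226,341,000
S = (226,341,000 − 48,059,000) / 4,900,000 = 36.3841 ppt

36.38 ppt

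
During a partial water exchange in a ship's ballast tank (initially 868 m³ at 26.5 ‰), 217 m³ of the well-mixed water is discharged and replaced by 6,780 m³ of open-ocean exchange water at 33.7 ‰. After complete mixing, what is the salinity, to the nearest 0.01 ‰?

33.07 ‰

Remaining after removal: 651 m³ at 26.5 ‰ (salt = 17,251.5)
After addition: salt = 17,251.5 + 6,780×33.7 = 245,737.5; volume = 7,431 m³
S = 245,737.5 / 7,431 = 33.0692 ‰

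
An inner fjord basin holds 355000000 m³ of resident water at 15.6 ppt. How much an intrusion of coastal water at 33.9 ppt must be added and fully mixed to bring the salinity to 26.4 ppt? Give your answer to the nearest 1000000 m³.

Salt balance: 355,000,000×15.6 + V×33.9 = (355,000,000+V)×26.4
5,538,000,000 + 33.9V = 9,372,000,000 + 26.4V
3,834,000,000 = 7.5V
V = 511,200,000 m³

511000000 m³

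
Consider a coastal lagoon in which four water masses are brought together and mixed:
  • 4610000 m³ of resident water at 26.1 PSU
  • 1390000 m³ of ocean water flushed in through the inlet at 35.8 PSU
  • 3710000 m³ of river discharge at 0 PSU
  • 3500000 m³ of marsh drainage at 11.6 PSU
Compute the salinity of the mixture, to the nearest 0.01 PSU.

Conserving salt mass:
salt = 4,610,000×26.1 + 1,390,000×35.8 + 3,710,000×0 + 3,500,000×11.6 = 120,321,000 + 49,762,000 + 0 + 40,600,000 = 210,683,000
volume = 4,610,000 + 1,390,000 + 3,710,000 + 3,500,000 = 13,210,000 m³
S = 210,683,000 / 13,210,000 = 15.9488 PSU

15.95 PSU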